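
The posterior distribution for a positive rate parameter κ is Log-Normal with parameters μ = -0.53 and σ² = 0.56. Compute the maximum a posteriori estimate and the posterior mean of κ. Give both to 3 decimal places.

κ_MAP = 0.336, E[κ|data] = 0.779

Mode = exp(μ − σ²) = exp(-1.09) = 0.336.
Mean = exp(μ + σ²/2) = exp(-0.250) = 0.779.
The posterior is right-skewed, so the mean exceeds the mode.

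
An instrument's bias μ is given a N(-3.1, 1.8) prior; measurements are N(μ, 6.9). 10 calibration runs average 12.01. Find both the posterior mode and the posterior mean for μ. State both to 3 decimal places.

Posterior for μ is Normal. Precision-weighted mean: (1/1.8·-3.1 + 10/6.9·12.01) / (1/1.8 + 10/6.9) = 7.823.
A Normal posterior is symmetric, so mode = mean.

posterior mode = 7.823, posterior mean = 7.823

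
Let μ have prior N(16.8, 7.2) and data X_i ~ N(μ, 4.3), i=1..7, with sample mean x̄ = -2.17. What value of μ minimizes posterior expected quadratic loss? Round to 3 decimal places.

-0.679

Posterior for μ is Normal. Precision-weighted mean: (1/7.2·16.8 + 7/4.3·-2.17) / (1/7.2 + 7/4.3) = -0.679.
A Normal posterior is symmetric, so mode = mean.
Quadratic loss ⇒ the optimal estimator is the posterior mean.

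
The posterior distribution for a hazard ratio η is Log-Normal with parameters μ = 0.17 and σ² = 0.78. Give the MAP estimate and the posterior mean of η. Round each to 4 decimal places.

Mode = exp(μ − σ²) = exp(-0.61) = 0.5434.
Mean = exp(μ + σ²/2) = exp(0.560) = 1.7507.
Mean > mode: the posterior has a right tail.

MAP estimate = 0.5434, posterior mean = 1.7507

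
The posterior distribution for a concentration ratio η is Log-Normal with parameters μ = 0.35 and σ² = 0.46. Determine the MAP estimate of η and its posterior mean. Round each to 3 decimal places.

MAP = 0.896, posterior mean = 1.786

Mode = exp(μ − σ²) = exp(-0.11) = 0.896.
Mean = exp(μ + σ²/2) = exp(0.580) = 1.786.
The mean is pulled above the mode by the posterior's right skew.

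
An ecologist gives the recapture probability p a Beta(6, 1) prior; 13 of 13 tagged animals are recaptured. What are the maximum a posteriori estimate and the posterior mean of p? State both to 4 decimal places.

Posterior: Beta(6+13, 1+0) = Beta(19, 1).
Since β = 1 ≤ 1 and α > 1, the Beta density is monotone increasing on [0,1]; the mode is at 1.
Mean = 19/(19+1) = 0.9500.

maximum a posteriori estimate = 1.0000, posterior mean = 0.9500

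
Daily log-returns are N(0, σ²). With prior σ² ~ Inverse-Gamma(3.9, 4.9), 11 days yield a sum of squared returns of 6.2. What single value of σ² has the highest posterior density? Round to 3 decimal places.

0.769

Posterior: Inverse-Gamma(shape = 3.9+11/2 = 9.4, scale = 4.9+6.2/2 = 8.0).
Mode = β/(α+1) = 8.0/10.4 = 0.769.
Mean = β/(α−1) = 8.0/8.4 = 0.952.
This is the posterior mode — the MAP estimate.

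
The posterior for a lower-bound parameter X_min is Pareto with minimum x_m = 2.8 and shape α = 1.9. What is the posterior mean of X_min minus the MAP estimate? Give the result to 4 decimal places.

The Pareto density is strictly decreasing on [x_m, ∞), so the mode is x_m = 2.8000.
Mean = α·x_m/(α−1) = 1.9·2.8/0.9 = 5.9111.
Difference = 5.9111 − 2.8000 = 3.1111.
The mean is pulled above the mode by the posterior's right skew.

3.1111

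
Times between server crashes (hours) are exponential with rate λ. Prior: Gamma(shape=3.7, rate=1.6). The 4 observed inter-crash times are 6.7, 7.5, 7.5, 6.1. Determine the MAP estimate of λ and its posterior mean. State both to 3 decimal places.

MAP = 0.228; posterior mean = 0.262

Σ times = 27.8. Posterior: Gamma(shape = 3.7+4 = 7.7, rate = 1.6+27.8 = 29.4).
Mode = (α−1)/β = 6.7/29.4 = 0.228.
Mean = α/β = 7.7/29.4 = 0.262.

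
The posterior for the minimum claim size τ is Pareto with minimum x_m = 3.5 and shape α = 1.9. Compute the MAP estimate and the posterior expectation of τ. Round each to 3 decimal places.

MAP estimate = 3.500, posterior expectation = 7.389

The Pareto density is strictly decreasing on [x_m, ∞), so the mode is x_m = 3.500.
Mean = α·x_m/(α−1) = 1.9·3.5/0.9 = 7.389.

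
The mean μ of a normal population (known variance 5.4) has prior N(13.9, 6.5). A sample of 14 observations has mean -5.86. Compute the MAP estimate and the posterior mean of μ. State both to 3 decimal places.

MAP estimate = -4.753, posterior mean = -4.753

Posterior for μ is Normal. Precision-weighted mean: (1/6.5·13.9 + 14/5.4·-5.86) / (1/6.5 + 14/5.4) = -4.753.
A Normal posterior is symmetric, so mode = mean.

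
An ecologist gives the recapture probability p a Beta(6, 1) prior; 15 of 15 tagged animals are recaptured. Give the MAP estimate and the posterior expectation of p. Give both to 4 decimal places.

p_MAP = 1.0000, E[p|data] = 0.9545

Posterior: Beta(6+15, 1+0) = Beta(21, 1).
Since β = 1 ≤ 1 and α > 1, the Beta density is monotone increasing on [0,1]; the mode is at 1.
Mean = 21/(21+1) = 0.9545.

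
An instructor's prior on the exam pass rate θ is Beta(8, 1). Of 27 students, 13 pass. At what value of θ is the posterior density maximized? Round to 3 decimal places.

Posterior: Beta(8+13, 1+14) = Beta(21, 15).
Mode = (21−1)/(21+15−2) = 20/34 = 0.588.
Mean = 21/(21+15) = 21/36 = 0.583.
This is the posterior mode — the MAP estimate.

0.588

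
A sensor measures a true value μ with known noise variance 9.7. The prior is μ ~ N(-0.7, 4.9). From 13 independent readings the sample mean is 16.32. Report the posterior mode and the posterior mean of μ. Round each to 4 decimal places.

MAP = 14.0708; posterior mean = 14.0708

Posterior for μ is Normal. Precision-weighted mean: (1/4.9·-0.7 + 13/9.7·16.32) / (1/4.9 + 13/9.7) = 14.0708.
A Normal posterior is symmetric, so mode = mean.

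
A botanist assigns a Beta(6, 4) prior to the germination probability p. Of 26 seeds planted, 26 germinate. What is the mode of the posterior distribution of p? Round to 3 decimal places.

0.912

Posterior: Beta(6+26, 4+0) = Beta(32, 4).
Mode = (32−1)/(32+4−2) = 31/34 = 0.912.
Mean = 32/(32+4) = 32/36 = 0.889.
This is the posterior mode — the MAP estimate.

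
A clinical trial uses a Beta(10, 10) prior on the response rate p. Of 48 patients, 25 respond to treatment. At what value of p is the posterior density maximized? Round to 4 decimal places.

Posterior: Beta(10+25, 10+23) = Beta(35, 33).
Mode = (35−1)/(35+33−2) = 34/66 = 0.5152.
Mean = 35/(35+33) = 35/68 = 0.5147.
This is the posterior mode — the MAP estimate.

0.5152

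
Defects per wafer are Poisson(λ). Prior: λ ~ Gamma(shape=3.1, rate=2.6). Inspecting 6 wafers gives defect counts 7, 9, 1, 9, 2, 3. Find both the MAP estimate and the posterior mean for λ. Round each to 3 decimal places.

Σ counts = 31. Posterior: Gamma(shape = 3.1+31 = 34.1, rate = 2.6+6 = 8.6).
Mode = (α−1)/β = 33.1/8.6 = 3.849.
Mean = α/β = 34.1/8.6 = 3.965.

λ_MAP = 3.849, E[λ|data] = 3.965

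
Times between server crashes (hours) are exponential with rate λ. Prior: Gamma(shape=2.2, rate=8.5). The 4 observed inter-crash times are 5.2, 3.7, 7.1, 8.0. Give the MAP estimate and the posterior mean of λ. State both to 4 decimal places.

λ_MAP = 0.1600, E[λ|data] = 0.1908

Σ times = 24.0. Posterior: Gamma(shape = 2.2+4 = 6.2, rate = 8.5+24.0 = 32.5).
Mode = (α−1)/β = 5.2/32.5 = 0.1600.
Mean = α/β = 6.2/32.5 = 0.1908.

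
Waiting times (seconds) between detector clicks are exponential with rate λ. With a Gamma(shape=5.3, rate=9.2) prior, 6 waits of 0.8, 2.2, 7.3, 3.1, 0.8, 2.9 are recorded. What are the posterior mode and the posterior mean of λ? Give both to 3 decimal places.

MAP: 0.392. Posterior mean: 0.430.

Σ times = 17.1. Posterior: Gamma(shape = 5.3+6 = 11.3, rate = 9.2+17.1 = 26.3).
Mode = (α−1)/β = 10.3/26.3 = 0.392.
Mean = α/β = 11.3/26.3 = 0.430.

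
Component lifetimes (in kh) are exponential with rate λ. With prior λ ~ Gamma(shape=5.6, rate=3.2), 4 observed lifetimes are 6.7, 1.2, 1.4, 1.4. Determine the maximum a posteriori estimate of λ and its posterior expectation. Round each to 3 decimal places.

Σ times = 10.7. Posterior: Gamma(shape = 5.6+4 = 9.6, rate = 3.2+10.7 = 13.9).
Mode = (α−1)/β = 8.6/13.9 = 0.619.
Mean = α/β = 9.6/13.9 = 0.691.

λ_MAP = 0.619, E[λ|data] = 0.691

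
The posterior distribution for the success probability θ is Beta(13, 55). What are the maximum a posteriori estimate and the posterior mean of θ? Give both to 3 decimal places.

Mode = (13−1)/(13+55−2) = 12/66 = 0.182.
Mean = 13/(13+55) = 13/68 = 0.191.

maximum a posteriori estimate = 0.182, posterior mean = 0.191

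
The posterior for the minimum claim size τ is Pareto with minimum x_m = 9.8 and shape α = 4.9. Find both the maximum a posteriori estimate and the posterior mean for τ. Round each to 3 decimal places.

MAP = 9.800; posterior mean = 12.313

The Pareto density is strictly decreasing on [x_m, ∞), so the mode is x_m = 9.800.
Mean = α·x_m/(α−1) = 4.9·9.8/3.9 = 12.313.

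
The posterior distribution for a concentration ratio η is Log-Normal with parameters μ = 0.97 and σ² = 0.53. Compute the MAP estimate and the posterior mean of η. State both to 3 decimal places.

Mode = exp(μ − σ²) = exp(0.44) = 1.553.
Mean = exp(μ + σ²/2) = exp(1.235) = 3.438.
Mean > mode: the posterior has a right tail.

MAP: 1.553. Posterior mean: 3.438.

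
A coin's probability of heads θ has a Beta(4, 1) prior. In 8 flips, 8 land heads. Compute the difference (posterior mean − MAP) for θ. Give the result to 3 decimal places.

Posterior: Beta(4+8, 1+0) = Beta(12, 1).
Since β = 1 ≤ 1 and α > 1, the Beta density is monotone increasing on [0,1]; the mode is at 1.
Mean = 12/(12+1) = 0.923.
Difference = 0.923 − 1.000 = -0.077.

-0.077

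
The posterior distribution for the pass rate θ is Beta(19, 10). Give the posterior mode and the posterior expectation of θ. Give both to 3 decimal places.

θ_MAP = 0.667, E[θ|data] = 0.655

Mode = (19−1)/(19+10−2) = 18/27 = 0.667.
Mean = 19/(19+10) = 19/29 = 0.655.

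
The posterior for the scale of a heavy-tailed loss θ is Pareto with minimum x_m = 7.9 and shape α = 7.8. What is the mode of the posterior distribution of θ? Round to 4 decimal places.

The Pareto density is strictly decreasing on [x_m, ∞), so the mode is x_m = 7.9000.
Mean = α·x_m/(α−1) = 7.8·7.9/6.8 = 9.0618.
This is the posterior mode — the MAP estimate.

7.9000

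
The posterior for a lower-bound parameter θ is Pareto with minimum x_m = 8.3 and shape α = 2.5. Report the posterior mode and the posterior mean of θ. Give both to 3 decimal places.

MAP = 8.300, posterior mean = 13.833

The Pareto density is strictly decreasing on [x_m, ∞), so the mode is x_m = 8.300.
Mean = α·x_m/(α−1) = 2.5·8.3/1.5 = 13.833.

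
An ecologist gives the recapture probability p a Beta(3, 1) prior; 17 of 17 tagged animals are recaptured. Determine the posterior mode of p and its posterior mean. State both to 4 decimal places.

MAP = 1.0000; posterior mean = 0.9524

Posterior: Beta(3+17, 1+0) = Beta(20, 1).
Since β = 1 ≤ 1 and α > 1, the Beta density is monotone increasing on [0,1]; the mode is at 1.
Mean = 20/(20+1) = 0.9524.
The mean is pulled below the mode by the posterior's left skew.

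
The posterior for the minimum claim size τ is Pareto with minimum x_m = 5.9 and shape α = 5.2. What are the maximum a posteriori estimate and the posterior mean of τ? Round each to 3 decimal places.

τ_MAP = 5.900, E[τ|data] = 7.305

The Pareto density is strictly decreasing on [x_m, ∞), so the mode is x_m = 5.900.
Mean = α·x_m/(α−1) = 5.2·5.9/4.2 = 7.305.
The mean is pulled above the mode by the posterior's right skew.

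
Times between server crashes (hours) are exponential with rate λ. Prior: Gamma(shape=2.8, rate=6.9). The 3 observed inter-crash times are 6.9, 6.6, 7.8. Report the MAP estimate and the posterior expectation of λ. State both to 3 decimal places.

MAP estimate = 0.170, posterior expectation = 0.206

Σ times = 21.3. Posterior: Gamma(shape = 2.8+3 = 5.8, rate = 6.9+21.3 = 28.2).
Mode = (α−1)/β = 4.8/28.2 = 0.170.
Mean = α/β = 5.8/28.2 = 0.206.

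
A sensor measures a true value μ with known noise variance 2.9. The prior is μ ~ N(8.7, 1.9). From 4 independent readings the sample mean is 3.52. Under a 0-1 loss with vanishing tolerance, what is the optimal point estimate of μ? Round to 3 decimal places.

Posterior for μ is Normal. Precision-weighted mean: (1/1.9·8.7 + 4/2.9·3.52) / (1/1.9 + 4/2.9) = 4.951.
A Normal posterior is symmetric, so mode = mean.
This is the posterior mode — the MAP estimate.

4.951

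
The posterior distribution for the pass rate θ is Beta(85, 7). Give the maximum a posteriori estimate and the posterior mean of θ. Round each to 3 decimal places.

MAP: 0.933. Posterior mean: 0.924.

Mode = (85−1)/(85+7−2) = 84/90 = 0.933.
Mean = 85/(85+7) = 85/92 = 0.924.
The mean is pulled below the mode by the posterior's left skew.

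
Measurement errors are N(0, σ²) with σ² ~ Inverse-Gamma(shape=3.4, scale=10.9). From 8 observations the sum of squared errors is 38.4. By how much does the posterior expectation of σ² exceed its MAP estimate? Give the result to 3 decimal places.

Posterior: Inverse-Gamma(shape = 3.4+8/2 = 7.4, scale = 10.9+38.4/2 = 30.1).
Mode = β/(α+1) = 30.1/8.4 = 3.583.
Mean = β/(α−1) = 30.1/6.4 = 4.703.
Difference = 4.703 − 3.583 = 1.120.
The mean is pulled above the mode by the posterior's right skew.

1.120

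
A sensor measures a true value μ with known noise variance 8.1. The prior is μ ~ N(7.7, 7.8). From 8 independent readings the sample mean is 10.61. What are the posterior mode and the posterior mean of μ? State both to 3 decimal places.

Posterior for μ is Normal. Precision-weighted mean: (1/7.8·7.7 + 8/8.1·10.61) / (1/7.8 + 8/8.1) = 10.276.
A Normal posterior is symmetric, so mode = mean.

MAP = 10.276, posterior mean = 10.276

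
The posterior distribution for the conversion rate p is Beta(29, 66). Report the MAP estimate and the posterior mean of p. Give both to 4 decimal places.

p_MAP = 0.3011, E[p|data] = 0.3053

Mode = (29−1)/(29+66−2) = 28/93 = 0.3011.
Mean = 29/(29+66) = 29/95 = 0.3053.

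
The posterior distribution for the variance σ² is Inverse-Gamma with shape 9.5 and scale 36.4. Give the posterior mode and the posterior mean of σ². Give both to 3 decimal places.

Mode = β/(α+1) = 36.4/10.5 = 3.467.
Mean = β/(α−1) = 36.4/8.5 = 4.282.
The posterior is right-skewed, so the mean exceeds the mode.

MAP = 3.467; posterior mean = 4.282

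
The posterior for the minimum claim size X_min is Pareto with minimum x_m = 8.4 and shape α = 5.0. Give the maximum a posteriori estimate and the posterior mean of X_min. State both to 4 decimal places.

X_min_MAP = 8.4000, E[X_min|data] = 10.5000

The Pareto density is strictly decreasing on [x_m, ∞), so the mode is x_m = 8.4000.
Mean = α·x_m/(α−1) = 5.0·8.4/4.0 = 10.5000.
The posterior is right-skewed, so the mean exceeds the mode.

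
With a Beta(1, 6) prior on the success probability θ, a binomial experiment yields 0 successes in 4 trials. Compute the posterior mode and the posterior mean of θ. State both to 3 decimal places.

MAP: 0.000. Posterior mean: 0.091.

Posterior: Beta(1+0, 6+4) = Beta(1, 10).
Since α = 1 ≤ 1 and β > 1, the Beta density is monotone decreasing on [0,1]; the mode is at 0.
Mean = 1/(1+10) = 0.091.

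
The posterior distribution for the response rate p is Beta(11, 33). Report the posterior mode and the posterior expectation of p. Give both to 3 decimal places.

MAP: 0.238. Posterior mean: 0.250.

Mode = (11−1)/(11+33−2) = 10/42 = 0.238.
Mean = 11/(11+33) = 11/44 = 0.250.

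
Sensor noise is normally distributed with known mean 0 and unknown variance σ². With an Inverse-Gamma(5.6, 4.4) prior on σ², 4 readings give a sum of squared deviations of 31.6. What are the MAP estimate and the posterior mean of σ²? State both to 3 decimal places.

MAP = 2.349; posterior mean = 3.061

Posterior: Inverse-Gamma(shape = 5.6+4/2 = 7.6, scale = 4.4+31.6/2 = 20.2).
Mode = β/(α+1) = 20.2/8.6 = 2.349.
Mean = β/(α−1) = 20.2/6.6 = 3.061.
Mean > mode: the posterior has a right tail.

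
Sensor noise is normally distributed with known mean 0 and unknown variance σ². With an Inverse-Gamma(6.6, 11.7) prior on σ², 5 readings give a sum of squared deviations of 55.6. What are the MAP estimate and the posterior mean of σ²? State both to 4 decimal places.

MAP = 3.9109, posterior mean = 4.8765

Posterior: Inverse-Gamma(shape = 6.6+5/2 = 9.1, scale = 11.7+55.6/2 = 39.5).
Mode = β/(α+1) = 39.5/10.1 = 3.9109.
Mean = β/(α−1) = 39.5/8.1 = 4.8765.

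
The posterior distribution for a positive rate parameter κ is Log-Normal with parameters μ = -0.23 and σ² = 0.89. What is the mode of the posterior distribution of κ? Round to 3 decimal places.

0.326

Mode = exp(μ − σ²) = exp(-1.12) = 0.326.
Mean = exp(μ + σ²/2) = exp(0.215) = 1.240.
This is the posterior mode — the MAP estimate.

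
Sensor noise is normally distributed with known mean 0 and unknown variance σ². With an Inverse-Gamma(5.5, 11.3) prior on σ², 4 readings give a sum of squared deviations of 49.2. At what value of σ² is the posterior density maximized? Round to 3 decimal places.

4.224

Posterior: Inverse-Gamma(shape = 5.5+4/2 = 7.5, scale = 11.3+49.2/2 = 35.9).
Mode = β/(α+1) = 35.9/8.5 = 4.224.
Mean = β/(α−1) = 35.9/6.5 = 5.523.
This is the posterior mode — the MAP estimate.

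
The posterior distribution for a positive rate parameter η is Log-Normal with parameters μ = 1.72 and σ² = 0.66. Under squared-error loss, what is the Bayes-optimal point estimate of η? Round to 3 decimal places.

7.768

Mode = exp(μ − σ²) = exp(1.06) = 2.886.
Mean = exp(μ + σ²/2) = exp(2.050) = 7.768.
Squared-error loss ⇒ the optimal estimator is the posterior mean.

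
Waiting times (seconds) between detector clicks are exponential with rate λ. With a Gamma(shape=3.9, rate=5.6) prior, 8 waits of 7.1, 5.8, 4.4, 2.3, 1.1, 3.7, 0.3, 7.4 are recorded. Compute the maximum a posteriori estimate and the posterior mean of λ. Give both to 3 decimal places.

maximum a posteriori estimate = 0.289, posterior mean = 0.316

Σ times = 32.1. Posterior: Gamma(shape = 3.9+8 = 11.9, rate = 5.6+32.1 = 37.7).
Mode = (α−1)/β = 10.9/37.7 = 0.289.
Mean = α/β = 11.9/37.7 = 0.316.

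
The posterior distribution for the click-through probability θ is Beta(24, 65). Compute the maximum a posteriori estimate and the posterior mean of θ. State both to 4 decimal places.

MAP = 0.2644, posterior mean = 0.2697

Mode = (24−1)/(24+65−2) = 23/87 = 0.2644.
Mean = 24/(24+65) = 24/89 = 0.2697.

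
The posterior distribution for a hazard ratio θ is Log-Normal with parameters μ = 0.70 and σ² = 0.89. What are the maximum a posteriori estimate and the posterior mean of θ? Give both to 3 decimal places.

Mode = exp(μ − σ²) = exp(-0.19) = 0.827.
Mean = exp(μ + σ²/2) = exp(1.145) = 3.142.

maximum a posteriori estimate = 0.827, posterior mean = 3.142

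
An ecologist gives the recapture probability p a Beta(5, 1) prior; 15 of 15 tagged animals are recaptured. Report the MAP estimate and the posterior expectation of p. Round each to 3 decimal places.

Posterior: Beta(5+15, 1+0) = Beta(20, 1).
Since β = 1 ≤ 1 and α > 1, the Beta density is monotone increasing on [0,1]; the mode is at 1.
Mean = 20/(20+1) = 0.952.
Mode > mean: the posterior has a left tail.

MAP = 1.000, posterior mean = 0.952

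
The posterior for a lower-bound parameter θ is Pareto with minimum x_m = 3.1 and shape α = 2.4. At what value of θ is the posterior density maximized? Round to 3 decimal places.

3.100

The Pareto density is strictly decreasing on [x_m, ∞), so the mode is x_m = 3.100.
Mean = α·x_m/(α−1) = 2.4·3.1/1.4 = 5.314.
This is the posterior mode — the MAP estimate.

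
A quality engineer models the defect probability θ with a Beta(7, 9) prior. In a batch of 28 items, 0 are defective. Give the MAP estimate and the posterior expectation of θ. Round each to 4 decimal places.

Posterior: Beta(7+0, 9+28) = Beta(7, 37).
Mode = (7−1)/(7+37−2) = 6/42 = 0.1429.
Mean = 7/(7+37) = 7/44 = 0.1591.
Mean > mode: the posterior has a right tail.

MAP = 0.1429, posterior mean = 0.1591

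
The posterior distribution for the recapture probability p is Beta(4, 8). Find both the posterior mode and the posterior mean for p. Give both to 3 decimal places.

Mode = (4−1)/(4+8−2) = 3/10 = 0.300.
Mean = 4/(4+8) = 4/12 = 0.333.

p_MAP = 0.300, E[p|data] = 0.333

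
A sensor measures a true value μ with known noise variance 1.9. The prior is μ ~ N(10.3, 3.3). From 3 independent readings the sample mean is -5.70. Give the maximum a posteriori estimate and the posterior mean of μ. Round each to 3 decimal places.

maximum a posteriori estimate = -3.124, posterior mean = -3.124

Posterior for μ is Normal. Precision-weighted mean: (1/3.3·10.3 + 3/1.9·-5.70) / (1/3.3 + 3/1.9) = -3.124.
A Normal posterior is symmetric, so mode = mean.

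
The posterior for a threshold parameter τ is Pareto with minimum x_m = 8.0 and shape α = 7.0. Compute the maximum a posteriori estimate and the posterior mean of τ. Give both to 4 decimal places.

τ_MAP = 8.0000, E[τ|data] = 9.3333

The Pareto density is strictly decreasing on [x_m, ∞), so the mode is x_m = 8.0000.
Mean = α·x_m/(α−1) = 7.0·8.0/6.0 = 9.3333.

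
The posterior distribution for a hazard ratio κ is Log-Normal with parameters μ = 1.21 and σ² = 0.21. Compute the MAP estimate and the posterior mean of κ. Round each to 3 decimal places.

Mode = exp(μ − σ²) = exp(1.00) = 2.718.
Mean = exp(μ + σ²/2) = exp(1.315) = 3.725.
The mean is pulled above the mode by the posterior's right skew.

κ_MAP = 2.718, E[κ|data] = 3.725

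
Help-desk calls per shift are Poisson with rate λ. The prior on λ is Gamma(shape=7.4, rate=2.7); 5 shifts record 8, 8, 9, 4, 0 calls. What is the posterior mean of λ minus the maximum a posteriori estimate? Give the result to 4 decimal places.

Σ counts = 29. Posterior: Gamma(shape = 7.4+29 = 36.4, rate = 2.7+5 = 7.7).
Mode = (α−1)/β = 35.4/7.7 = 4.5974.
Mean = α/β = 36.4/7.7 = 4.7273.
Difference = 4.7273 − 4.5974 = 0.1299.

0.1299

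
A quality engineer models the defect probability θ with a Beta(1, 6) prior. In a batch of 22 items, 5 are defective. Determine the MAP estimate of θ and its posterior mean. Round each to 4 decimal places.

MAP = 0.1852; posterior mean = 0.2069

Posterior: Beta(1+5, 6+17) = Beta(6, 23).
Mode = (6−1)/(6+23−2) = 5/27 = 0.1852.
Mean = 6/(6+23) = 6/29 = 0.2069.
Right-skewed posterior ⇒ mode < mean.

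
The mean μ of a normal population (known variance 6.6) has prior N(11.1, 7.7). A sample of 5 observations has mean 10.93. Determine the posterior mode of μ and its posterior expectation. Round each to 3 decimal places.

posterior mode = 10.955, posterior expectation = 10.955

Posterior for μ is Normal. Precision-weighted mean: (1/7.7·11.1 + 5/6.6·10.93) / (1/7.7 + 5/6.6) = 10.955.
A Normal posterior is symmetric, so mode = mean.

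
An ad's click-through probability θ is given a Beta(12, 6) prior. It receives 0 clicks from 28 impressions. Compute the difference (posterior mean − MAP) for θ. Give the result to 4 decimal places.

Posterior: Beta(12+0, 6+28) = Beta(12, 34).
Mode = (12−1)/(12+34−2) = 11/44 = 0.2500.
Mean = 12/(12+34) = 12/46 = 0.2609.
Difference = 0.2609 − 0.2500 = 0.0109.
Mean > mode: the posterior has a right tail.

0.0109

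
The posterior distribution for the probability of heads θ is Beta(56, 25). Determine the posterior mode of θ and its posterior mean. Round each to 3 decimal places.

MAP: 0.696. Posterior mean: 0.691.

Mode = (56−1)/(56+25−2) = 55/79 = 0.696.
Mean = 56/(56+25) = 56/81 = 0.691.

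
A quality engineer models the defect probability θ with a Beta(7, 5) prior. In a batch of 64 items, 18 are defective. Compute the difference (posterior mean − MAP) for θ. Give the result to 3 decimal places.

0.005

Posterior: Beta(7+18, 5+46) = Beta(25, 51).
Mode = (25−1)/(25+51−2) = 24/74 = 0.324.
Mean = 25/(25+51) = 25/76 = 0.329.
Difference = 0.329 − 0.324 = 0.005.
Right-skewed posterior ⇒ mode < mean.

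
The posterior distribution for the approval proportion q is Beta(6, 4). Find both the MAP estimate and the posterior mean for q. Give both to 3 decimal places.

MAP = 0.625; posterior mean = 0.600

Mode = (6−1)/(6+4−2) = 5/8 = 0.625.
Mean = 6/(6+4) = 6/10 = 0.600.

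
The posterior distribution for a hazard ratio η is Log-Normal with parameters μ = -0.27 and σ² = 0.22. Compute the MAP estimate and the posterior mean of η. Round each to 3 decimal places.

η_MAP = 0.613, E[η|data] = 0.852

Mode = exp(μ − σ²) = exp(-0.49) = 0.613.
Mean = exp(μ + σ²/2) = exp(-0.160) = 0.852.
Right-skewed posterior ⇒ mode < mean.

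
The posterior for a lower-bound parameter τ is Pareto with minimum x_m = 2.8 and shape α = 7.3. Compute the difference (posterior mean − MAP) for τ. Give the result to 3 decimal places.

0.444

The Pareto density is strictly decreasing on [x_m, ∞), so the mode is x_m = 2.800.
Mean = α·x_m/(α−1) = 7.3·2.8/6.3 = 3.244.
Difference = 3.244 − 2.800 = 0.444.
The posterior is right-skewed, so the mean exceeds the mode.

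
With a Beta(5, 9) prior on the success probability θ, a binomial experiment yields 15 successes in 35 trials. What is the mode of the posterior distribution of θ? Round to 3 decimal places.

Posterior: Beta(5+15, 9+20) = Beta(20, 29).
Mode = (20−1)/(20+29−2) = 19/47 = 0.404.
Mean = 20/(20+29) = 20/49 = 0.408.
This is the posterior mode — the MAP estimate.

0.404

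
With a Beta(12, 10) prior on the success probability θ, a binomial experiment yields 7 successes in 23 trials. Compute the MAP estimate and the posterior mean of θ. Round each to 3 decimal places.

Posterior: Beta(12+7, 10+16) = Beta(19, 26).
Mode = (19−1)/(19+26−2) = 18/43 = 0.419.
Mean = 19/(19+26) = 19/45 = 0.422.
Right-skewed posterior ⇒ mode < mean.

MAP = 0.419, posterior mean = 0.422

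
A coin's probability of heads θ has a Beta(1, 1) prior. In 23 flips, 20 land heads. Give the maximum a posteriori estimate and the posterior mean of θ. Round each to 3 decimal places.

MAP: 0.870. Posterior mean: 0.840.

Posterior: Beta(1+20, 1+3) = Beta(21, 4).
Mode = (21−1)/(21+4−2) = 20/23 = 0.870.
Mean = 21/(21+4) = 21/25 = 0.840.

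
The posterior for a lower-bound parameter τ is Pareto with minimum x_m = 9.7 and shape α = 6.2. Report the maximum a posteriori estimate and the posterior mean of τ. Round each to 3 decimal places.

MAP: 9.700. Posterior mean: 11.565.

The Pareto density is strictly decreasing on [x_m, ∞), so the mode is x_m = 9.700.
Mean = α·x_m/(α−1) = 6.2·9.7/5.2 = 11.565.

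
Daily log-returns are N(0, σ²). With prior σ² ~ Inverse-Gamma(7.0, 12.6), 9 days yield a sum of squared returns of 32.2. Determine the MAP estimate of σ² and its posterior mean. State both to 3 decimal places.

MAP: 2.296. Posterior mean: 2.733.

Posterior: Inverse-Gamma(shape = 7.0+9/2 = 11.5, scale = 12.6+32.2/2 = 28.7).
Mode = β/(α+1) = 28.7/12.5 = 2.296.
Mean = β/(α−1) = 28.7/10.5 = 2.733.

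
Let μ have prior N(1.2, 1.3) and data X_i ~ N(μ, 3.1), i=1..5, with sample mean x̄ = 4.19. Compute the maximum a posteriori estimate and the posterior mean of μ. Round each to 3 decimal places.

MAP: 3.224. Posterior mean: 3.224.

Posterior for μ is Normal. Precision-weighted mean: (1/1.3·1.2 + 5/3.1·4.19) / (1/1.3 + 5/3.1) = 3.224.
A Normal posterior is symmetric, so mode = mean.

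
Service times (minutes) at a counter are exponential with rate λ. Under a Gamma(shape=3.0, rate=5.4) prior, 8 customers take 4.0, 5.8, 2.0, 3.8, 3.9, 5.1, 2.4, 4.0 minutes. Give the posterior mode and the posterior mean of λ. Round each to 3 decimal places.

Σ times = 31.0. Posterior: Gamma(shape = 3.0+8 = 11.0, rate = 5.4+31.0 = 36.4).
Mode = (α−1)/β = 10.0/36.4 = 0.275.
Mean = α/β = 11.0/36.4 = 0.302.
The posterior is right-skewed, so the mean exceeds the mode.

MAP = 0.275; posterior mean = 0.302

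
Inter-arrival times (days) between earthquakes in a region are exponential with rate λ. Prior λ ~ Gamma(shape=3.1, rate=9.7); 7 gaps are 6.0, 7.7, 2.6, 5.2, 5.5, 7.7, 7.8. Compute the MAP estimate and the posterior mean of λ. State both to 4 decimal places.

Σ times = 42.5. Posterior: Gamma(shape = 3.1+7 = 10.1, rate = 9.7+42.5 = 52.2).
Mode = (α−1)/β = 9.1/52.2 = 0.1743.
Mean = α/β = 10.1/52.2 = 0.1935.

MAP = 0.1743, posterior mean = 0.1935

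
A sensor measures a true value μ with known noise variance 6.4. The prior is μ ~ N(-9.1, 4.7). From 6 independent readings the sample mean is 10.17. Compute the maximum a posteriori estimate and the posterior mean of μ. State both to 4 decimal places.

MAP: 6.6056. Posterior mean: 6.6056.

Posterior for μ is Normal. Precision-weighted mean: (1/4.7·-9.1 + 6/6.4·10.17) / (1/4.7 + 6/6.4) = 6.6056.
A Normal posterior is symmetric, so mode = mean.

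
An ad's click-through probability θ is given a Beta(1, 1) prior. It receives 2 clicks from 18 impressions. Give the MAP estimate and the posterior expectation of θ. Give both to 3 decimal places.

Posterior: Beta(1+2, 1+16) = Beta(3, 17).
Mode = (3−1)/(3+17−2) = 2/18 = 0.111.
With a flat prior the MAP equals the MLE, 2/18.
Mean = 3/(3+17) = 3/20 = 0.150.

MAP = 0.111; posterior mean = 0.150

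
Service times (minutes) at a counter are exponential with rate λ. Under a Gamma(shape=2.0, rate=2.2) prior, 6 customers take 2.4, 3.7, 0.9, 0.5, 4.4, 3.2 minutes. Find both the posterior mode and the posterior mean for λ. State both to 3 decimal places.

λ_MAP = 0.405, E[λ|data] = 0.462

Σ times = 15.1. Posterior: Gamma(shape = 2.0+6 = 8.0, rate = 2.2+15.1 = 17.3).
Mode = (α−1)/β = 7.0/17.3 = 0.405.
Mean = α/β = 8.0/17.3 = 0.462.
The posterior is right-skewed, so the mean exceeds the mode.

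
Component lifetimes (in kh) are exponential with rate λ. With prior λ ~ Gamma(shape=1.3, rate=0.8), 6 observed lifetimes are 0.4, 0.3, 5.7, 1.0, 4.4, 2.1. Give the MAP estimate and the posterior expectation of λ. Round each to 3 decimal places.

Σ times = 13.9. Posterior: Gamma(shape = 1.3+6 = 7.3, rate = 0.8+13.9 = 14.7).
Mode = (α−1)/β = 6.3/14.7 = 0.429.
Mean = α/β = 7.3/14.7 = 0.497.

MAP = 0.429; posterior mean = 0.497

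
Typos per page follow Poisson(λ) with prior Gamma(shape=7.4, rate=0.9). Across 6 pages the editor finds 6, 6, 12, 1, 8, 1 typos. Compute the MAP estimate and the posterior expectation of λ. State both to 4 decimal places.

MAP: 5.8551. Posterior mean: 6.0000.

Σ counts = 34. Posterior: Gamma(shape = 7.4+34 = 41.4, rate = 0.9+6 = 6.9).
Mode = (α−1)/β = 40.4/6.9 = 5.8551.
Mean = α/β = 41.4/6.9 = 6.0000.
The mean is pulled above the mode by the posterior's right skew.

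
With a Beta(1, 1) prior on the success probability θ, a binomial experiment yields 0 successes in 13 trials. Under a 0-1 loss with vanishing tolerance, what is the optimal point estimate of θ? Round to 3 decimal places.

Posterior: Beta(1+0, 1+13) = Beta(1, 14).
Since α = 1 ≤ 1 and β > 1, the Beta density is monotone decreasing on [0,1]; the mode is at 0.
Mean = 1/(1+14) = 0.067.
This is the posterior mode — the MAP estimate.

0.000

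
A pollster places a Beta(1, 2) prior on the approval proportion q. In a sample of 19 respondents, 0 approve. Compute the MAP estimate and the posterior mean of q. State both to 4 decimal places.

Posterior: Beta(1+0, 2+19) = Beta(1, 21).
Since α = 1 ≤ 1 and β > 1, the Beta density is monotone decreasing on [0,1]; the mode is at 0.
Mean = 1/(1+21) = 0.0455.

MAP estimate = 0.0000, posterior mean = 0.0455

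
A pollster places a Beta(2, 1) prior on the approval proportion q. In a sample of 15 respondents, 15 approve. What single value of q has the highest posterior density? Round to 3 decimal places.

Posterior: Beta(2+15, 1+0) = Beta(17, 1).
Since β = 1 ≤ 1 and α > 1, the Beta density is monotone increasing on [0,1]; the mode is at 1.
Mean = 17/(17+1) = 0.944.
This is the posterior mode — the MAP estimate.

1.000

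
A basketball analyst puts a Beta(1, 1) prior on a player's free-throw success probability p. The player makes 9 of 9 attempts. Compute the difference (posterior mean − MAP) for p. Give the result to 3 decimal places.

Posterior: Beta(1+9, 1+0) = Beta(10, 1).
Since β = 1 ≤ 1 and α > 1, the Beta density is monotone increasing on [0,1]; the mode is at 1.
Mean = 10/(10+1) = 0.909.
Difference = 0.909 − 1.000 = -0.091.
The mean is pulled below the mode by the posterior's left skew.

-0.091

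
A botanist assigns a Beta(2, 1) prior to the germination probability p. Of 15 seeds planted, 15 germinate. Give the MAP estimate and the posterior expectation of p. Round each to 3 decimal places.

p_MAP = 1.000, E[p|data] = 0.944

Posterior: Beta(2+15, 1+0) = Beta(17, 1).
Since β = 1 ≤ 1 and α > 1, the Beta density is monotone increasing on [0,1]; the mode is at 1.
Mean = 17/(17+1) = 0.944.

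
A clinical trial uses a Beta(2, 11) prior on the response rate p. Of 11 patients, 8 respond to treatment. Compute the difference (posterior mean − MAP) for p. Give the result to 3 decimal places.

Posterior: Beta(2+8, 11+3) = Beta(10, 14).
Mode = (10−1)/(10+14−2) = 9/22 = 0.409.
Mean = 10/(10+14) = 10/24 = 0.417.
Difference = 0.417 − 0.409 = 0.008.
The posterior is right-skewed, so the mean exceeds the mode.

0.008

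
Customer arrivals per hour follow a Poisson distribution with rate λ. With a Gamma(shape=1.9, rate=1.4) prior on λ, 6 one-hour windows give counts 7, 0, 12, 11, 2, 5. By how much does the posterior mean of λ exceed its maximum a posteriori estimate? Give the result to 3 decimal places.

0.135

Σ counts = 37. Posterior: Gamma(shape = 1.9+37 = 38.9, rate = 1.4+6 = 7.4).
Mode = (α−1)/β = 37.9/7.4 = 5.122.
Mean = α/β = 38.9/7.4 = 5.257.
Difference = 5.257 − 5.122 = 0.135.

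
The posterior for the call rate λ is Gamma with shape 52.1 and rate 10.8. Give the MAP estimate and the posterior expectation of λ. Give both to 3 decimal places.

MAP = 4.731; posterior mean = 4.824

Mode = (α−1)/β = 51.1/10.8 = 4.731.
Mean = α/β = 52.1/10.8 = 4.824.
The mean is pulled above the mode by the posterior's right skew.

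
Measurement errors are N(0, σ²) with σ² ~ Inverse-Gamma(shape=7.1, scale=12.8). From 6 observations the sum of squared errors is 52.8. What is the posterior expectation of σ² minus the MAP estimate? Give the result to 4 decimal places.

Posterior: Inverse-Gamma(shape = 7.1+6/2 = 10.1, scale = 12.8+52.8/2 = 39.2).
Mode = β/(α+1) = 39.2/11.1 = 3.5315.
Mean = β/(α−1) = 39.2/9.1 = 4.3077.
Difference = 4.3077 − 3.5315 = 0.7762.

0.7762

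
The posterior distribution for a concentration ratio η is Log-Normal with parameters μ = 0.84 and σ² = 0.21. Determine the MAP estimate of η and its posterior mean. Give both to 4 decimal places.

Mode = exp(μ − σ²) = exp(0.63) = 1.8776.
Mean = exp(μ + σ²/2) = exp(0.945) = 2.5728.
The posterior is right-skewed, so the mean exceeds the mode.

η_MAP = 1.8776, E[η|data] = 2.5728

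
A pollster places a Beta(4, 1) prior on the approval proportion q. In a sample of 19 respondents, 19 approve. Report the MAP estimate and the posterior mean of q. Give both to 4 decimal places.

Posterior: Beta(4+19, 1+0) = Beta(23, 1).
Since β = 1 ≤ 1 and α > 1, the Beta density is monotone increasing on [0,1]; the mode is at 1.
Mean = 23/(23+1) = 0.9583.
The posterior is left-skewed, so the mode exceeds the mean.

MAP estimate = 1.0000, posterior mean = 0.9583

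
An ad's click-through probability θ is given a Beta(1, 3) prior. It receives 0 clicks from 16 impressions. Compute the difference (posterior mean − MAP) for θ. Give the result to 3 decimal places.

Posterior: Beta(1+0, 3+16) = Beta(1, 19).
Since α = 1 ≤ 1 and β > 1, the Beta density is monotone decreasing on [0,1]; the mode is at 0.
Mean = 1/(1+19) = 0.050.
Difference = 0.050 − 0.000 = 0.050.

0.050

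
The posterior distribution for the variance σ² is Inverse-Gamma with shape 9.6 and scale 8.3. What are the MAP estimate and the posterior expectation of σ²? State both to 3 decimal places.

MAP: 0.783. Posterior mean: 0.965.

Mode = β/(α+1) = 8.3/10.6 = 0.783.
Mean = β/(α−1) = 8.3/8.6 = 0.965.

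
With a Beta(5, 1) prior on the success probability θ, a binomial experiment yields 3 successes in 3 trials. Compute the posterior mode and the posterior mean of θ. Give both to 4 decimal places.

Posterior: Beta(5+3, 1+0) = Beta(8, 1).
Since β = 1 ≤ 1 and α > 1, the Beta density is monotone increasing on [0,1]; the mode is at 1.
Mean = 8/(8+1) = 0.8889.

θ_MAP = 1.0000, E[θ|data] = 0.8889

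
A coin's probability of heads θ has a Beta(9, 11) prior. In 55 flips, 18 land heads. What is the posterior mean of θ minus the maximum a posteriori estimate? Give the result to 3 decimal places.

Posterior: Beta(9+18, 11+37) = Beta(27, 48).
Mode = (27−1)/(27+48−2) = 26/73 = 0.356.
Mean = 27/(27+48) = 27/75 = 0.360.
Difference = 0.360 − 0.356 = 0.004.

0.004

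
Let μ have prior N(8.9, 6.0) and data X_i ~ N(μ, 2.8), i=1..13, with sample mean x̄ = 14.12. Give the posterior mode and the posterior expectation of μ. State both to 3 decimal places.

posterior mode = 13.939, posterior expectation = 13.939

Posterior for μ is Normal. Precision-weighted mean: (1/6.0·8.9 + 13/2.8·14.12) / (1/6.0 + 13/2.8) = 13.939.
A Normal posterior is symmetric, so mode = mean.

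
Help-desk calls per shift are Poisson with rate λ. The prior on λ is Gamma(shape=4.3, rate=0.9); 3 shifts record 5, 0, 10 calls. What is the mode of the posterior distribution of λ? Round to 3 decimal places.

4.692

Σ counts = 15. Posterior: Gamma(shape = 4.3+15 = 19.3, rate = 0.9+3 = 3.9).
Mode = (α−1)/β = 18.3/3.9 = 4.692.
Mean = α/β = 19.3/3.9 = 4.949.
This is the posterior mode — the MAP estimate.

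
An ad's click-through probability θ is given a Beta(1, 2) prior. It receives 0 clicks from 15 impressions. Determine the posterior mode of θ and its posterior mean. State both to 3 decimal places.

Posterior: Beta(1+0, 2+15) = Beta(1, 17).
Since α = 1 ≤ 1 and β > 1, the Beta density is monotone decreasing on [0,1]; the mode is at 0.
Mean = 1/(1+17) = 0.056.

MAP = 0.000, posterior mean = 0.056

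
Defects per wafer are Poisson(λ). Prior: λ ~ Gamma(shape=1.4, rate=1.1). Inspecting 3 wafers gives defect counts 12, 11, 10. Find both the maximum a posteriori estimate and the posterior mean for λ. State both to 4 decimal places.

MAP: 8.1463. Posterior mean: 8.3902.

Σ counts = 33. Posterior: Gamma(shape = 1.4+33 = 34.4, rate = 1.1+3 = 4.1).
Mode = (α−1)/β = 33.4/4.1 = 8.1463.
Mean = α/β = 34.4/4.1 = 8.3902.
The mean is pulled above the mode by the posterior's right skew.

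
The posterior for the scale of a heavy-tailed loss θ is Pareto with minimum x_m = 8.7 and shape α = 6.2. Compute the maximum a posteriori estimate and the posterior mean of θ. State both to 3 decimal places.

The Pareto density is strictly decreasing on [x_m, ∞), so the mode is x_m = 8.700.
Mean = α·x_m/(α−1) = 6.2·8.7/5.2 = 10.373.

maximum a posteriori estimate = 8.700, posterior mean = 10.373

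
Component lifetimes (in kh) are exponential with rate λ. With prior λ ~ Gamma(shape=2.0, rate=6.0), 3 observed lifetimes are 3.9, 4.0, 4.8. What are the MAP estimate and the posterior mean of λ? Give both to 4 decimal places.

MAP = 0.2139; posterior mean = 0.2674

Σ times = 12.7. Posterior: Gamma(shape = 2.0+3 = 5.0, rate = 6.0+12.7 = 18.7).
Mode = (α−1)/β = 4.0/18.7 = 0.2139.
Mean = α/β = 5.0/18.7 = 0.2674.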